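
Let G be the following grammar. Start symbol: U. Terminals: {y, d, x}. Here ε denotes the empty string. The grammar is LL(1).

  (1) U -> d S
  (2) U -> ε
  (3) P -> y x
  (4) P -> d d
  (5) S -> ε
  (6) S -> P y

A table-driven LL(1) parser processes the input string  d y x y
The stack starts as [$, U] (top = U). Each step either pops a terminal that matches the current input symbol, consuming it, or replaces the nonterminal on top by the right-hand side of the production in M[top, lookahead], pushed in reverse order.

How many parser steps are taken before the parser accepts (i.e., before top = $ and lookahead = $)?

step 1: stack=$ U  input=d y x y $  — expand U -> d S
step 2: stack=$ S d  input=d y x y $  — match d
step 3: stack=$ S  input=y x y $  — expand S -> P y
step 4: stack=$ y P  input=y x y $  — expand P -> y x
step 5: stack=$ y x y  input=y x y $  — match y
step 6: stack=$ y x  input=x y $  — match x
step 7: stack=$ y  input=y $  — match y
Accept reached after 7 steps.

7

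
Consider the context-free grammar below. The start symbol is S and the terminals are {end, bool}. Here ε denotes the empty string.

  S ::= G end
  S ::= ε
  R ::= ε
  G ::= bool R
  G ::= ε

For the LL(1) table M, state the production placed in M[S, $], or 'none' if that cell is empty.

S ::= ε

FIRST(R): from R::=ε we get {ε}. So FIRST(R) = {ε}.
FIRST(G): from G::=bool R we get {bool}; from G::=ε we get {ε}. So FIRST(G) = {ε, bool}.
FIRST(S): from S::=G end we get {bool, end}; from S::=ε we get {ε}. So FIRST(S) = {ε, bool, end}.
FOLLOW(S) includes $ since S is the start symbol.
FOLLOW(S): S appears on no right-hand side. Thus FOLLOW(S) = {$}.
For S ::= G end: FIRST(G end) = {bool, end}, so it goes in M[S, t] for t ∈ {bool, end}.
For S ::= ε: FIRST(ε) = {ε}, so it goes in M[S, t] for t ∈ {}; since ε ∈ FIRST, also for every t ∈ FOLLOW(S) = {$}.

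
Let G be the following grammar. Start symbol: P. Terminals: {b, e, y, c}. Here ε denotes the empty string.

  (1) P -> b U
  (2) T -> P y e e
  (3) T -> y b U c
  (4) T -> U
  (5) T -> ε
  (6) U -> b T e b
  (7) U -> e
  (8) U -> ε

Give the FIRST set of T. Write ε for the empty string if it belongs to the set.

{ε, b, e, y}

FIRST(P): from P->b U we get {b}. So FIRST(P) = {b}.
FIRST(U): from U->b T e b we get {b}; from U->e we get {e}; from U->ε we get {ε}. So FIRST(U) = {ε, b, e}.
FIRST(T): from T->P y e e we get {b}; from T->y b U c we get {y}; from T->U we get {ε, b, e}; from T->ε we get {ε}. So FIRST(T) = {ε, b, e, y}.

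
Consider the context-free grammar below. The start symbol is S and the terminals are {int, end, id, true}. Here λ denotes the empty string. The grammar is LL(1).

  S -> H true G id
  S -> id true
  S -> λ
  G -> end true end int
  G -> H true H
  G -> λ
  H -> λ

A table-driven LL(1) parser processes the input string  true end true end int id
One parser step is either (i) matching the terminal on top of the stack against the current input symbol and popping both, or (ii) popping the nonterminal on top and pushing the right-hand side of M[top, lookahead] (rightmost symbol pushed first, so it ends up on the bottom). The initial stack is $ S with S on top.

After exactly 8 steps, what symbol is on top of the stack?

id

step 1: stack=$ S  input=true end true end int id $  — expand S -> H true G id
step 2: stack=$ id G true H  input=true end true end int id $  — expand H -> λ
step 3: stack=$ id G true  input=true end true end int id $  — match true
step 4: stack=$ id G  input=end true end int id $  — expand G -> end true end int
step 5: stack=$ id int end true end  input=end true end int id $  — match end
step 6: stack=$ id int end true  input=true end int id $  — match true
step 7: stack=$ id int end  input=end int id $  — match end
step 8: stack=$ id int  input=int id $  — match int
Stack after step 8: $ id (top = id).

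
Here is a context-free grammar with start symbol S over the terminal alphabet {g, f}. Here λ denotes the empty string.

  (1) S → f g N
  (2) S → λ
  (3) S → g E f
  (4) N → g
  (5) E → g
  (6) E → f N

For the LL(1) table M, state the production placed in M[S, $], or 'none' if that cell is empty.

FIRST(S) = {λ, f, g}
FIRST(N) = {g}
FIRST(E) = {f, g}
FOLLOW(S) includes $ since S is the start symbol.
FOLLOW(S): S appears on no right-hand side. Thus FOLLOW(S) = {$}.
For S → f g N: FIRST(f g N) = {f}, so it goes in M[S, t] for t ∈ {f}.
For S → λ: FIRST(λ) = {λ}, so it goes in M[S, t] for t ∈ {}; since λ ∈ FIRST, also for every t ∈ FOLLOW(S) = {$}.
For S → g E f: FIRST(g E f) = {g}, so it goes in M[S, t] for t ∈ {g}.

S → λ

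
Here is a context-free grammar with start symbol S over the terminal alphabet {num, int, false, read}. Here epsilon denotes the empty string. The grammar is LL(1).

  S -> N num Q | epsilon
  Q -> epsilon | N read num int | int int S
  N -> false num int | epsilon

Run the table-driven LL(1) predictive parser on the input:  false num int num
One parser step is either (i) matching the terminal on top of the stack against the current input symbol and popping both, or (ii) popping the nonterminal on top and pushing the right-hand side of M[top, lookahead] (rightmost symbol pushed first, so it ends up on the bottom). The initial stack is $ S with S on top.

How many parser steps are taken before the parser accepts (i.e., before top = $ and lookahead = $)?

     Stack                  Input                Action
  1  $ S                    false num int num $  expand S -> N num Q
  2  $ Q num N              false num int num $  expand N -> false num int
  3  $ Q num int num false  false num int num $  match false
  4  $ Q num int num        num int num $        match num
  5  $ Q num int            int num $            match int
  6  $ Q num                num $                match num
  7  $ Q                    $                    expand Q -> epsilon
Accept reached after 7 steps.

7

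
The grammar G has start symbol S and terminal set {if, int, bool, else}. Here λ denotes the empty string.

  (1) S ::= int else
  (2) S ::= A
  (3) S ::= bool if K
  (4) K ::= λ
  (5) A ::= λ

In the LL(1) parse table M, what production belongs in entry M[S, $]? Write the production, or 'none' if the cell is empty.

FIRST(K) = {λ}
FIRST(A) = {λ}
FIRST(S) = {λ, bool, int}  (via A)
FOLLOW(S) includes $ since S is the start symbol.
FOLLOW(S): S appears on no right-hand side. Thus FOLLOW(S) = {$}.
For S ::= int else: FIRST(int else) = {int}, so it goes in M[S, t] for t ∈ {int}.
For S ::= A: FIRST(A) = {λ}, so it goes in M[S, t] for t ∈ {}; since λ ∈ FIRST, also for every t ∈ FOLLOW(S) = {$}.
For S ::= bool if K: FIRST(bool if K) = {bool}, so it goes in M[S, t] for t ∈ {bool}.

S ::= A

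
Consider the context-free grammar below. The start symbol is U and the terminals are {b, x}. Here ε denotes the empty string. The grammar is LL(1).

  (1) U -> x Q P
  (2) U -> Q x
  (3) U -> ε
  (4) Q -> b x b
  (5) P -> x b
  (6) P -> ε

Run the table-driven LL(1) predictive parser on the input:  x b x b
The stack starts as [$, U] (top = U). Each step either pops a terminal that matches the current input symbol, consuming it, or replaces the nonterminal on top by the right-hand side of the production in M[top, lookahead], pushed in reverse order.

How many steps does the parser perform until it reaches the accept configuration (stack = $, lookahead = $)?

     Stack      Input      Action
  1  $ U        x b x b $  expand U -> x Q P
  2  $ P Q x    x b x b $  match x
  3  $ P Q      b x b $    expand Q -> b x b
  4  $ P b x b  b x b $    match b
  5  $ P b x    x b $      match x
  6  $ P b      b $        match b
  7  $ P        $          expand P -> ε
Accept reached after 7 steps.

7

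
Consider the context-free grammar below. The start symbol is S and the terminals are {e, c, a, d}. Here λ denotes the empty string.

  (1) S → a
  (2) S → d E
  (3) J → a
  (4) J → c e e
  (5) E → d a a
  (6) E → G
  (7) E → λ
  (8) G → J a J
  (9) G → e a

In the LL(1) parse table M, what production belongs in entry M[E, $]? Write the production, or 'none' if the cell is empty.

E → λ

FIRST(S): from S→a we get {a}; from S→d E we get {d}. So FIRST(S) = {a, d}.
FIRST(J): from J→a we get {a}; from J→c e e we get {c}. So FIRST(J) = {a, c}.
FIRST(G): from G→J a J we get {a, c}; from G→e a we get {e}. So FIRST(G) = {a, c, e}.
FIRST(E): from E→d a a we get {d}; from E→G we get {a, c, e}; from E→λ we get {λ}. So FIRST(E) = {λ, a, c, d, e}.
FOLLOW(S) includes $ since S is the start symbol.
FOLLOW(S): S appears on no right-hand side. Thus FOLLOW(S) = {$}.
FOLLOW(E): in S→d E, the suffix after E is empty, so FOLLOW(E) ⊇ FOLLOW(S) = {$}. Thus FOLLOW(E) = {$}.
For E → d a a: FIRST(d a a) = {d}, so it goes in M[E, t] for t ∈ {d}.
For E → G: FIRST(G) = {a, c, e}, so it goes in M[E, t] for t ∈ {a, c, e}.
For E → λ: FIRST(λ) = {λ}, so it goes in M[E, t] for t ∈ {}; since λ ∈ FIRST, also for every t ∈ FOLLOW(E) = {$}.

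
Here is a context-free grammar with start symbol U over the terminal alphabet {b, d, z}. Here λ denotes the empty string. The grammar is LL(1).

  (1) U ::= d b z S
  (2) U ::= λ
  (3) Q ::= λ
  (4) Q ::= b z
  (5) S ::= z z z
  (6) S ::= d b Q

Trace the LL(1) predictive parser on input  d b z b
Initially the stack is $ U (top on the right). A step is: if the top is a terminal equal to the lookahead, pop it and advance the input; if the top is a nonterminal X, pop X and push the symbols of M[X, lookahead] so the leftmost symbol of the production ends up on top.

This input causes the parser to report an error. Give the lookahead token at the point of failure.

b

step 1: stack=$ U  input=d b z b $  — expand U ::= d b z S
step 2: stack=$ S z b d  input=d b z b $  — match d
step 3: stack=$ S z b  input=b z b $  — match b
step 4: stack=$ S z  input=z b $  — match z
step 5: stack=$ S  input=b $  — error: M[S, b] is empty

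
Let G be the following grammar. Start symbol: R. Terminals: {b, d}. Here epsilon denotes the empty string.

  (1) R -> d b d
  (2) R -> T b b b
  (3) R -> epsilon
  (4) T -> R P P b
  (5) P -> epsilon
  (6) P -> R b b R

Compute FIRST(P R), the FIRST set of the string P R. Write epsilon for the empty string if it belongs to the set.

{epsilon, b, d}

FIRST(R): from R->d b d we get {d}; from R->T b b b we get {b, d}; from R->epsilon we get {epsilon}. So FIRST(R) = {epsilon, b, d}.
FIRST(P): from P->epsilon we get {epsilon}; from P->R b b R we get {b, d}. So FIRST(P) = {epsilon, b, d}.
FIRST(T): from T->R P P b we get {b, d}. So FIRST(T) = {b, d}.
FIRST(P R): take FIRST of each symbol in turn, carrying on past any symbol whose FIRST contains epsilon; result {epsilon, b, d}.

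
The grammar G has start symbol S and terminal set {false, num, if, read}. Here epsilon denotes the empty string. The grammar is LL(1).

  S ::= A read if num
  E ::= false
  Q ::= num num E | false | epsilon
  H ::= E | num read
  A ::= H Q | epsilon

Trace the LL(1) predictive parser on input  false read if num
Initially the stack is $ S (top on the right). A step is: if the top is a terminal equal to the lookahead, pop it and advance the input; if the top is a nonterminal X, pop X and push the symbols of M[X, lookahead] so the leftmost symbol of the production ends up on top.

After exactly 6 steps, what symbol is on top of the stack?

read

step 1: stack=$ S  input=false read if num $  — expand S ::= A read if num
step 2: stack=$ num if read A  input=false read if num $  — expand A ::= H Q
step 3: stack=$ num if read Q H  input=false read if num $  — expand H ::= E
step 4: stack=$ num if read Q E  input=false read if num $  — expand E ::= false
step 5: stack=$ num if read Q false  input=false read if num $  — match false
step 6: stack=$ num if read Q  input=read if num $  — expand Q ::= epsilon
Stack after step 6: $ num if read (top = read).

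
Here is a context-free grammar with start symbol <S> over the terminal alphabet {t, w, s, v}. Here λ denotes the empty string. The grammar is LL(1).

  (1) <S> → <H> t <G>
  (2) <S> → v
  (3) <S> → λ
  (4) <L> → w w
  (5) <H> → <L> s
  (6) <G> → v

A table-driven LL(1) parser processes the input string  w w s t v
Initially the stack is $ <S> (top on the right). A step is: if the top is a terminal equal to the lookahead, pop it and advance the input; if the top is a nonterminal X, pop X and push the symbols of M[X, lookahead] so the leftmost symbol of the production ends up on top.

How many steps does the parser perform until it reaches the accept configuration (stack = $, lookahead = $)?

9

     Stack          Input        Action
  1  $ <S>          w w s t v $  expand <S> → <H> t <G>
  2  $ <G> t <H>    w w s t v $  expand <H> → <L> s
  3  $ <G> t s <L>  w w s t v $  expand <L> → w w
  4  $ <G> t s w w  w w s t v $  match w
  5  $ <G> t s w    w s t v $    match w
  6  $ <G> t s      s t v $      match s
  7  $ <G> t        t v $        match t
  8  $ <G>          v $          expand <G> → v
  9  $ v            v $          match v
Accept reached after 9 steps.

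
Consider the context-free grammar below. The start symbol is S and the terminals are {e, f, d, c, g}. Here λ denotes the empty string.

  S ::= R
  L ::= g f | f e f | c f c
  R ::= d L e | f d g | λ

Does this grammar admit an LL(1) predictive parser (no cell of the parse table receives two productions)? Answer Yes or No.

Yes

FIRST(S) = {λ, d, f}
FIRST(L) = {c, f, g}
FIRST(R) = {λ, d, f}
FOLLOW(S) = {$}
FOLLOW(L) = {e}
FOLLOW(R) = {$}
Each cell of M receives at most one production.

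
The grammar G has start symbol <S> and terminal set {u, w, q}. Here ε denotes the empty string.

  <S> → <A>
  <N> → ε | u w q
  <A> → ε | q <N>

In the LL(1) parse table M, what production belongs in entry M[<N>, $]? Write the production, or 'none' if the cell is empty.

FIRST(<N>) = {ε, u}
FIRST(<A>) = {ε, q}
FIRST(<S>) = {ε, q}  (via <A>)
FOLLOW(<S>) includes $ since <S> is the start symbol.
FOLLOW(<A>): in <S>→<A>, the suffix after <A> is empty, so FOLLOW(<A>) ⊇ FOLLOW(<S>) = {$}. Thus FOLLOW(<A>) = {$}.
FOLLOW(<N>): in <A>→q <N>, the suffix after <N> is empty, so FOLLOW(<N>) ⊇ FOLLOW(<A>) = {$}. Thus FOLLOW(<N>) = {$}.
For <N> → ε: FIRST(ε) = {ε}, so it goes in M[<N>, t] for t ∈ {}; since ε ∈ FIRST, also for every t ∈ FOLLOW(<N>) = {$}.
For <N> → u w q: FIRST(u w q) = {u}, so it goes in M[<N>, t] for t ∈ {u}.

<N> → ε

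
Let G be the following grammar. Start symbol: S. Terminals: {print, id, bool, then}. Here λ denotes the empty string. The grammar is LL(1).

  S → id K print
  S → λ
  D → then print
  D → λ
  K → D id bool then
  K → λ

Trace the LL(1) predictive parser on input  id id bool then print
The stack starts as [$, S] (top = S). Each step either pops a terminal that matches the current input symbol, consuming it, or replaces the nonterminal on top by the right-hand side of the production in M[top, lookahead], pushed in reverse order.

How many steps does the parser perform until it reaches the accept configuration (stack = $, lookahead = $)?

step 1: stack=$ S  input=id id bool then print $  — expand S → id K print
step 2: stack=$ print K id  input=id id bool then print $  — match id
step 3: stack=$ print K  input=id bool then print $  — expand K → D id bool then
step 4: stack=$ print then bool id D  input=id bool then print $  — expand D → λ
step 5: stack=$ print then bool id  input=id bool then print $  — match id
step 6: stack=$ print then bool  input=bool then print $  — match bool
step 7: stack=$ print then  input=then print $  — match then
step 8: stack=$ print  input=print $  — match print
Accept reached after 8 steps.

8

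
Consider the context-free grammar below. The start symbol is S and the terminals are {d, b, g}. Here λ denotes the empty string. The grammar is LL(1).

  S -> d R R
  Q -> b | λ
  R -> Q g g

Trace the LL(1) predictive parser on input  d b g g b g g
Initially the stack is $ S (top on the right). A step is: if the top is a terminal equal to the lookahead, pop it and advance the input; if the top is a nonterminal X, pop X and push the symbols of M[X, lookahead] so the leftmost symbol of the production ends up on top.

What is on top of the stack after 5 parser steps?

     Stack      Input            Action
  1  $ S        d b g g b g g $  expand S -> d R R
  2  $ R R d    d b g g b g g $  match d
  3  $ R R      b g g b g g $    expand R -> Q g g
  4  $ R g g Q  b g g b g g $    expand Q -> b
  5  $ R g g b  b g g b g g $    match b
Stack after step 5: $ R g g (top = g).

g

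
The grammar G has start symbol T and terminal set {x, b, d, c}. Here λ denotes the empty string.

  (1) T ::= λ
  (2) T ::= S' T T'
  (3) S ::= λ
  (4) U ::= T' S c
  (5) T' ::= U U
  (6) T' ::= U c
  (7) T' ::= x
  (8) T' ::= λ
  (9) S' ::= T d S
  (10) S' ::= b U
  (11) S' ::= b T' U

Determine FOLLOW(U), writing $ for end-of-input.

{$, b, c, d, x}

FIRST(S): from S::=λ we get {λ}. So FIRST(S) = {λ}.
FIRST(T): from T::=λ we get {λ}; from T::=S' T T' we get {b, d}. So FIRST(T) = {λ, b, d}.
FIRST(S'): from S'::=T d S we get {b, d}; from S'::=b U we get {b}; from S'::=b T' U we get {b}. So FIRST(S') = {b, d}.
FIRST(U): from U::=T' S c we get {c, x}. So FIRST(U) = {c, x}.
FIRST(T'): from T'::=U U we get {c, x}; from T'::=U c we get {c, x}; from T'::=x we get {x}; from T'::=λ we get {λ}. So FIRST(T') = {λ, c, x}.
FOLLOW(T) includes $ since T is the start symbol.
FOLLOW(T): in T::=S' T T', T is followed by T' with FIRST {λ, c, x}; in T::=S' T T', the suffix after T is nullable (adds nothing new); in S'::=T d S, T is followed by d S with FIRST {d}. Thus FOLLOW(T) = {$, c, d, x}.
FOLLOW(T'): in T::=S' T T', the suffix after T' is empty, so FOLLOW(T') ⊇ FOLLOW(T) = {$, c, d, x}; in U::=T' S c, T' is followed by S c with FIRST {c}; in S'::=b T' U, T' is followed by U with FIRST {c, x}. Thus FOLLOW(T') = {$, c, d, x}.
FOLLOW(S'): in T::=S' T T', S' is followed by T T' with FIRST {λ, b, c, d, x}; in T::=S' T T', the suffix after S' is nullable, so FOLLOW(S') ⊇ FOLLOW(T) = {$, c, d, x}. Thus FOLLOW(S') = {$, b, c, d, x}.
FOLLOW(S): in U::=T' S c, S is followed by c with FIRST {c}; in S'::=T d S, the suffix after S is empty, so FOLLOW(S) ⊇ FOLLOW(S') = {$, b, c, d, x}. Thus FOLLOW(S) = {$, b, c, d, x}.
FOLLOW(U): in T'::=U U (occurrence 1), U is followed by U with FIRST {c, x}; in T'::=U U (occurrence 2), the suffix after U is empty, so FOLLOW(U) ⊇ FOLLOW(T') = {$, c, d, x}; in T'::=U c, U is followed by c with FIRST {c}; in S'::=b U, the suffix after U is empty, so FOLLOW(U) ⊇ FOLLOW(S') = {$, b, c, d, x}; in S'::=b T' U, the suffix after U is empty, so FOLLOW(U) ⊇ FOLLOW(S') = {$, b, c, d, x}. Thus FOLLOW(U) = {$, b, c, d, x}.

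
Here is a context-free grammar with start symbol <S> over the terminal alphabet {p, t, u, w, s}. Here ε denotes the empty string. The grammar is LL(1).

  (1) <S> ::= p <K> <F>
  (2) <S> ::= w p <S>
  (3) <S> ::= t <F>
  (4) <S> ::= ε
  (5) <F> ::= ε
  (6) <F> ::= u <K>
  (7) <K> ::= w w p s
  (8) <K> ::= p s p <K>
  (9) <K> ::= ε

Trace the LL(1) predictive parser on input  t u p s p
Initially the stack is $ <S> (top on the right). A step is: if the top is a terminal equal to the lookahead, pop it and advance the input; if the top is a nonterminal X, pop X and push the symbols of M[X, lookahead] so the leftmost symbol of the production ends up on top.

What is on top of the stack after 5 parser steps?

     Stack    Input        Action
  1  $ <S>    t u p s p $  expand <S> ::= t <F>
  2  $ <F> t  t u p s p $  match t
  3  $ <F>    u p s p $    expand <F> ::= u <K>
  4  $ <K> u  u p s p $    match u
  5  $ <K>    p s p $      expand <K> ::= p s p <K>
Stack after step 5: $ <K> p s p (top = p).

p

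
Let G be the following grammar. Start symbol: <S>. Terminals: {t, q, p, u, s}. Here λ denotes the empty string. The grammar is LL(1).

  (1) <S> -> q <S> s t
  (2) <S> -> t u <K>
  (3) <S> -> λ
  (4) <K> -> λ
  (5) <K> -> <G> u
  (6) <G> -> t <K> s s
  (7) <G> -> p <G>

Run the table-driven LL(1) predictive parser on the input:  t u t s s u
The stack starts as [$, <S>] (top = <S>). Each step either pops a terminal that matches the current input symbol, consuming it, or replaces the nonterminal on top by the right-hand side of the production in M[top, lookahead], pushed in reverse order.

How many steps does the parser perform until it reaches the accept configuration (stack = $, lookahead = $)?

step 1: stack=$ <S>  input=t u t s s u $  — expand <S> -> t u <K>
step 2: stack=$ <K> u t  input=t u t s s u $  — match t
step 3: stack=$ <K> u  input=u t s s u $  — match u
step 4: stack=$ <K>  input=t s s u $  — expand <K> -> <G> u
step 5: stack=$ u <G>  input=t s s u $  — expand <G> -> t <K> s s
step 6: stack=$ u s s <K> t  input=t s s u $  — match t
step 7: stack=$ u s s <K>  input=s s u $  — expand <K> -> λ
step 8: stack=$ u s s  input=s s u $  — match s
step 9: stack=$ u s  input=s u $  — match s
step 10: stack=$ u  input=u $  — match u
Accept reached after 10 steps.

10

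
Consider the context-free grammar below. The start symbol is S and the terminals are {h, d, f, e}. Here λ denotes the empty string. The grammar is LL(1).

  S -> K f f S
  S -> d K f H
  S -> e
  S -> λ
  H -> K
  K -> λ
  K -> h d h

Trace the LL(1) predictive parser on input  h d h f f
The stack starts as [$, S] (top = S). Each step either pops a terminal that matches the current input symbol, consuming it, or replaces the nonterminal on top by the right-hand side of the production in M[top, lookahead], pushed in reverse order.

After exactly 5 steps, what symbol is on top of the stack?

f

     Stack          Input        Action
  1  $ S            h d h f f $  expand S -> K f f S
  2  $ S f f K      h d h f f $  expand K -> h d h
  3  $ S f f h d h  h d h f f $  match h
  4  $ S f f h d    d h f f $    match d
  5  $ S f f h      h f f $      match h
Stack after step 5: $ S f f (top = f).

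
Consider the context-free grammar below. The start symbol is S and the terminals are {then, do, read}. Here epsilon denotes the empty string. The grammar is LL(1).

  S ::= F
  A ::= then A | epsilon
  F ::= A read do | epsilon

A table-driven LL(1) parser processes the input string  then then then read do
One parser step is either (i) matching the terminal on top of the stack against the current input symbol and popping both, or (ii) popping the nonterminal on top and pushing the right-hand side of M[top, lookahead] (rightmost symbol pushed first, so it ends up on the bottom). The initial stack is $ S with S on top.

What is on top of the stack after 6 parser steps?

A

     Stack             Input                     Action
  1  $ S               then then then read do $  expand S ::= F
  2  $ F               then then then read do $  expand F ::= A read do
  3  $ do read A       then then then read do $  expand A ::= then A
  4  $ do read A then  then then then read do $  match then
  5  $ do read A       then then read do $       expand A ::= then A
  6  $ do read A then  then then read do $       match then
Stack after step 6: $ do read A (top = A).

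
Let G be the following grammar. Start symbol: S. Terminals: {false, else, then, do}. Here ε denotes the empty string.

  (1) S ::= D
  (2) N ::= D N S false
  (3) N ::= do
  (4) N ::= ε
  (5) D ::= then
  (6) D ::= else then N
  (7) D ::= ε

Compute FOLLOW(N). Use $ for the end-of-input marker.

{$, do, else, false, then}

FIRST(D): from D::=then we get {then}; from D::=else then N we get {else}; from D::=ε we get {ε}. So FIRST(D) = {ε, else, then}.
FIRST(S): from S::=D we get {ε, else, then}. So FIRST(S) = {ε, else, then}.
FIRST(N): from N::=D N S false we get {do, else, false, then}; from N::=do we get {do}; from N::=ε we get {ε}. So FIRST(N) = {ε, do, else, false, then}.
FOLLOW(S) includes $ since S is the start symbol.
FOLLOW(S): in N::=D N S false, S is followed by false with FIRST {false}. Thus FOLLOW(S) = {$, false}.
FOLLOW(D): in S::=D, the suffix after D is empty, so FOLLOW(D) ⊇ FOLLOW(S) = {$, false}; in N::=D N S false, D is followed by N S false with FIRST {do, else, false, then}. Thus FOLLOW(D) = {$, do, else, false, then}.
FOLLOW(N): in N::=D N S false, N is followed by S false with FIRST {else, false, then}; in D::=else then N, the suffix after N is empty, so FOLLOW(N) ⊇ FOLLOW(D) = {$, do, else, false, then}. Thus FOLLOW(N) = {$, do, else, false, then}.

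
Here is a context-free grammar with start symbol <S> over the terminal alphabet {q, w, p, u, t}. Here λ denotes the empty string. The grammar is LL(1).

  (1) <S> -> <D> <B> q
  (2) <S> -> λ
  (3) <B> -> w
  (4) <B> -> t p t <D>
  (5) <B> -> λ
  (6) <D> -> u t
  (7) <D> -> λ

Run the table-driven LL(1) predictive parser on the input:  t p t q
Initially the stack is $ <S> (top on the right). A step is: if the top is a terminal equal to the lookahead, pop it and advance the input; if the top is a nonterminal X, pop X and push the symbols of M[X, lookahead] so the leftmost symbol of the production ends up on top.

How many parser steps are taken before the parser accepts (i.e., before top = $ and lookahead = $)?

step 1: stack=$ <S>  input=t p t q $  — expand <S> -> <D> <B> q
step 2: stack=$ q <B> <D>  input=t p t q $  — expand <D> -> λ
step 3: stack=$ q <B>  input=t p t q $  — expand <B> -> t p t <D>
step 4: stack=$ q <D> t p t  input=t p t q $  — match t
step 5: stack=$ q <D> t p  input=p t q $  — match p
step 6: stack=$ q <D> t  input=t q $  — match t
step 7: stack=$ q <D>  input=q $  — expand <D> -> λ
step 8: stack=$ q  input=q $  — match q
Accept reached after 8 steps.

8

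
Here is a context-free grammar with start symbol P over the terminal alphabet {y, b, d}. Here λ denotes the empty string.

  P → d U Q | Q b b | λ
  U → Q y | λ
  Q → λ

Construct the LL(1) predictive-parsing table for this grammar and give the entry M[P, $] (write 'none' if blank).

P → λ

FIRST(Q) = {λ}
FIRST(P) = {λ, b, d}  (via Q b b)
FIRST(U) = {λ, y}  (via Q y)
FOLLOW(P) includes $ since P is the start symbol.
FOLLOW(P): P appears on no right-hand side. Thus FOLLOW(P) = {$}.
For P → d U Q: FIRST(d U Q) = {d}, so it goes in M[P, t] for t ∈ {d}.
For P → Q b b: FIRST(Q b b) = {b}, so it goes in M[P, t] for t ∈ {b}.
For P → λ: FIRST(λ) = {λ}, so it goes in M[P, t] for t ∈ {}; since λ ∈ FIRST, also for every t ∈ FOLLOW(P) = {$}.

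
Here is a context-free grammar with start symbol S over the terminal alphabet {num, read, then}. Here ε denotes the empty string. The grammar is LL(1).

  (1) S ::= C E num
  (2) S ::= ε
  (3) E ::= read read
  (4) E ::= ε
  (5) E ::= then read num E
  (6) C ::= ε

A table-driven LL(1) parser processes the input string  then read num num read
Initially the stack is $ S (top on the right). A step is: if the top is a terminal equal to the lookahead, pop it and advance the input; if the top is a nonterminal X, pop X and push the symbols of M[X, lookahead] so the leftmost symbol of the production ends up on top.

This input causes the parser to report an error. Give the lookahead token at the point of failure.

step 1: stack=$ S  input=then read num num read $  — expand S ::= C E num
step 2: stack=$ num E C  input=then read num num read $  — expand C ::= ε
step 3: stack=$ num E  input=then read num num read $  — expand E ::= then read num E
step 4: stack=$ num E num read then  input=then read num num read $  — match then
step 5: stack=$ num E num read  input=read num num read $  — match read
step 6: stack=$ num E num  input=num num read $  — match num
step 7: stack=$ num E  input=num read $  — expand E ::= ε
step 8: stack=$ num  input=num read $  — match num
step 9: stack=$  input=read $  — error: stack empty but input remains

read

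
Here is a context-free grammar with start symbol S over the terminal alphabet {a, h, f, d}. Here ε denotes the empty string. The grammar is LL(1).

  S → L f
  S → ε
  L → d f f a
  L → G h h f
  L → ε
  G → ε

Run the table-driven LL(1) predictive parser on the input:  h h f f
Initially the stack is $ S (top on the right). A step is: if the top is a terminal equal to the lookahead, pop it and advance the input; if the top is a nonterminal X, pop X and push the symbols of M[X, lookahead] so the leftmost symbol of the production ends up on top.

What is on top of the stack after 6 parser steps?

f

     Stack        Input      Action
  1  $ S          h h f f $  expand S → L f
  2  $ f L        h h f f $  expand L → G h h f
  3  $ f f h h G  h h f f $  expand G → ε
  4  $ f f h h    h h f f $  match h
  5  $ f f h      h f f $    match h
  6  $ f f        f f $      match f
Stack after step 6: $ f (top = f).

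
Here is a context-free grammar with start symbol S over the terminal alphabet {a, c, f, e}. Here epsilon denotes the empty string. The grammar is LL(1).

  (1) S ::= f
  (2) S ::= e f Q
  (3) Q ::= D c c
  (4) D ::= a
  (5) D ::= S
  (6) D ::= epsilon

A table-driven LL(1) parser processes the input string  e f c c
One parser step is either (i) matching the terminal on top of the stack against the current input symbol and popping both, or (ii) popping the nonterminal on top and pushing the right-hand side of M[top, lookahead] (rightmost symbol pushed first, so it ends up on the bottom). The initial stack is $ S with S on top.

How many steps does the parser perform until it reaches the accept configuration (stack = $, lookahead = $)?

7

step 1: stack=$ S  input=e f c c $  — expand S ::= e f Q
step 2: stack=$ Q f e  input=e f c c $  — match e
step 3: stack=$ Q f  input=f c c $  — match f
step 4: stack=$ Q  input=c c $  — expand Q ::= D c c
step 5: stack=$ c c D  input=c c $  — expand D ::= epsilon
step 6: stack=$ c c  input=c c $  — match c
step 7: stack=$ c  input=c $  — match c
Accept reached after 7 steps.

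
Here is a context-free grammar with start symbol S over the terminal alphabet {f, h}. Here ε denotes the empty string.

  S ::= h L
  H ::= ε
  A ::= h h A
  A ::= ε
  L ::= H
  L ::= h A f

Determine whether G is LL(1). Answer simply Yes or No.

Yes

FIRST(S) = {h}
FIRST(H) = {ε}
FIRST(A) = {ε, h}
FIRST(L) = {ε, h}
FOLLOW(S) = {$}
FOLLOW(H) = {$}
FOLLOW(A) = {f}
FOLLOW(L) = {$}
Each cell of M receives at most one production.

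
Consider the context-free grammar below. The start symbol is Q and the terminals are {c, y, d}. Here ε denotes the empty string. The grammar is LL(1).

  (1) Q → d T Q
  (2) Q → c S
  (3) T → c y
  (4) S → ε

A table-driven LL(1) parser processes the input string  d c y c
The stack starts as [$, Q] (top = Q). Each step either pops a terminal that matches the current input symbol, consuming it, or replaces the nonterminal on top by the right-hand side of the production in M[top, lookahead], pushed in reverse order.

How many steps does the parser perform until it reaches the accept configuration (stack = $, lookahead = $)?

step 1: stack=$ Q  input=d c y c $  — expand Q → d T Q
step 2: stack=$ Q T d  input=d c y c $  — match d
step 3: stack=$ Q T  input=c y c $  — expand T → c y
step 4: stack=$ Q y c  input=c y c $  — match c
step 5: stack=$ Q y  input=y c $  — match y
step 6: stack=$ Q  input=c $  — expand Q → c S
step 7: stack=$ S c  input=c $  — match c
step 8: stack=$ S  input=$  — expand S → ε
Accept reached after 8 steps.

8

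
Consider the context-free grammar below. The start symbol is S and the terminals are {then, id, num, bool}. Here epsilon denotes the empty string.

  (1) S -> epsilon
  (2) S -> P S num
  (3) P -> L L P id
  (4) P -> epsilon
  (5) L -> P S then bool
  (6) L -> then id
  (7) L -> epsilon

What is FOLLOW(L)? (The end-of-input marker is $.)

{id, num, then}

FIRST(S): from S->epsilon we get {epsilon}; from S->P S num we get {id, num, then}. So FIRST(S) = {epsilon, id, num, then}.
FIRST(P): from P->L L P id we get {id, num, then}; from P->epsilon we get {epsilon}. So FIRST(P) = {epsilon, id, num, then}.
FIRST(L): from L->P S then bool we get {id, num, then}; from L->then id we get {then}; from L->epsilon we get {epsilon}. So FIRST(L) = {epsilon, id, num, then}.
FOLLOW(S) includes $ since S is the start symbol.
FOLLOW(S): in S->P S num, S is followed by num with FIRST {num}; in L->P S then bool, S is followed by then bool with FIRST {then}. Thus FOLLOW(S) = {$, num, then}.
FOLLOW(P): in S->P S num, P is followed by S num with FIRST {id, num, then}; in P->L L P id, P is followed by id with FIRST {id}; in L->P S then bool, P is followed by S then bool with FIRST {id, num, then}. Thus FOLLOW(P) = {id, num, then}.
FOLLOW(L): in P->L L P id (occurrence 1), L is followed by L P id with FIRST {id, num, then}; in P->L L P id (occurrence 2), L is followed by P id with FIRST {id, num, then}. Thus FOLLOW(L) = {id, num, then}.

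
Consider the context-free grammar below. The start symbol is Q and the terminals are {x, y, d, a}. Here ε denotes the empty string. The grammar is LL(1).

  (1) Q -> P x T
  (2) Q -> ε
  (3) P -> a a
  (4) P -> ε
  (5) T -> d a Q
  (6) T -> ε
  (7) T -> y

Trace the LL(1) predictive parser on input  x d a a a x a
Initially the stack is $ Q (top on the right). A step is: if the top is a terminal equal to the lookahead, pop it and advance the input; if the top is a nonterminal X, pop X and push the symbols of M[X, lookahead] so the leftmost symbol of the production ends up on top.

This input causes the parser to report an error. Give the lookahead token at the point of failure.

a

      Stack      Input            Action
   1  $ Q        x d a a a x a $  expand Q -> P x T
   2  $ T x P    x d a a a x a $  expand P -> ε
   3  $ T x      x d a a a x a $  match x
   4  $ T        d a a a x a $    expand T -> d a Q
   5  $ Q a d    d a a a x a $    match d
   6  $ Q a      a a a x a $      match a
   7  $ Q        a a x a $        expand Q -> P x T
   8  $ T x P    a a x a $        expand P -> a a
   9  $ T x a a  a a x a $        match a
  10  $ T x a    a x a $          match a
  11  $ T x      x a $            match x
  12  $ T        a $              error: M[T, a] is empty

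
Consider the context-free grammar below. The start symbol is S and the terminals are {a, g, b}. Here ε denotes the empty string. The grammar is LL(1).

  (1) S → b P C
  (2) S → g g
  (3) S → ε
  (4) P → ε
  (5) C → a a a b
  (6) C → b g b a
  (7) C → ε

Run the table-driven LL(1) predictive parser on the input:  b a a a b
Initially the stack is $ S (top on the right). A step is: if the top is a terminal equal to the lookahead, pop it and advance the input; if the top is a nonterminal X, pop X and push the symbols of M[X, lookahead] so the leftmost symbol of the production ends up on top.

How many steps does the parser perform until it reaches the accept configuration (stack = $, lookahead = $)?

     Stack      Input        Action
  1  $ S        b a a a b $  expand S → b P C
  2  $ C P b    b a a a b $  match b
  3  $ C P      a a a b $    expand P → ε
  4  $ C        a a a b $    expand C → a a a b
  5  $ b a a a  a a a b $    match a
  6  $ b a a    a a b $      match a
  7  $ b a      a b $        match a
  8  $ b        b $          match b
Accept reached after 8 steps.

8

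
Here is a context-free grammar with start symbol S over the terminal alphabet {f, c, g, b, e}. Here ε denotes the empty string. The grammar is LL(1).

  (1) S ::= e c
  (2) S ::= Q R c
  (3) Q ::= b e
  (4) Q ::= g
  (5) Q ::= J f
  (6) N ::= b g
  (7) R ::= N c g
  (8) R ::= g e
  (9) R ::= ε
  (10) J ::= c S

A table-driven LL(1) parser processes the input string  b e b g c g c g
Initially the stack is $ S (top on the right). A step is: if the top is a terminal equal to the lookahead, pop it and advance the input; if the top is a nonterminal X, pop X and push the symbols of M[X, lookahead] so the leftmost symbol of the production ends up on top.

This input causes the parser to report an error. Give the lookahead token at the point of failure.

g

      Stack        Input              Action
   1  $ S          b e b g c g c g $  expand S ::= Q R c
   2  $ c R Q      b e b g c g c g $  expand Q ::= b e
   3  $ c R e b    b e b g c g c g $  match b
   4  $ c R e      e b g c g c g $    match e
   5  $ c R        b g c g c g $      expand R ::= N c g
   6  $ c g c N    b g c g c g $      expand N ::= b g
   7  $ c g c g b  b g c g c g $      match b
   8  $ c g c g    g c g c g $        match g
   9  $ c g c      c g c g $          match c
  10  $ c g        g c g $            match g
  11  $ c          c g $              match c
  12  $            g $                error: stack empty but input remains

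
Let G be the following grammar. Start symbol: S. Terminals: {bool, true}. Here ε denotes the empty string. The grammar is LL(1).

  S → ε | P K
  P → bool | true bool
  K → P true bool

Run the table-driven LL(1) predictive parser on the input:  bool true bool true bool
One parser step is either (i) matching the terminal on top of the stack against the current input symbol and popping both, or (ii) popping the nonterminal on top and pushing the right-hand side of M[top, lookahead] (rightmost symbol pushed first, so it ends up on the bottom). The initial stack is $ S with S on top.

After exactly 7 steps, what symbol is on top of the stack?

     Stack                  Input                       Action
  1  $ S                    bool true bool true bool $  expand S → P K
  2  $ K P                  bool true bool true bool $  expand P → bool
  3  $ K bool               bool true bool true bool $  match bool
  4  $ K                    true bool true bool $       expand K → P true bool
  5  $ bool true P          true bool true bool $       expand P → true bool
  6  $ bool true bool true  true bool true bool $       match true
  7  $ bool true bool       bool true bool $            match bool
Stack after step 7: $ bool true (top = true).

true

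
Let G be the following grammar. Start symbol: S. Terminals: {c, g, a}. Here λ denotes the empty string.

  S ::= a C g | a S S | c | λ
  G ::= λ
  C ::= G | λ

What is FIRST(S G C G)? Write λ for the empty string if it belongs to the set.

FIRST(S) = {λ, a, c}
FIRST(G) = {λ}
FIRST(C) = {λ}  (via G)
FIRST(S G C G): take FIRST of each symbol in turn, carrying on past any symbol whose FIRST contains λ; result {λ, a, c}.

{λ, a, c}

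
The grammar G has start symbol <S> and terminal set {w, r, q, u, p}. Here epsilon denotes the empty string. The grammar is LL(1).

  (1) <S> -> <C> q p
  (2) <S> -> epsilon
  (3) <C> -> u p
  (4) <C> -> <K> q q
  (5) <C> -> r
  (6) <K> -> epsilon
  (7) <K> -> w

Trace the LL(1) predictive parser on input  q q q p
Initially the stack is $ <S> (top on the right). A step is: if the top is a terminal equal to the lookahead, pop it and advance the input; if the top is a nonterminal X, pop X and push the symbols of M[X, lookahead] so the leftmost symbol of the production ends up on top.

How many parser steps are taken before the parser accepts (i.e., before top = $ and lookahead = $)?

step 1: stack=$ <S>  input=q q q p $  — expand <S> -> <C> q p
step 2: stack=$ p q <C>  input=q q q p $  — expand <C> -> <K> q q
step 3: stack=$ p q q q <K>  input=q q q p $  — expand <K> -> epsilon
step 4: stack=$ p q q q  input=q q q p $  — match q
step 5: stack=$ p q q  input=q q p $  — match q
step 6: stack=$ p q  input=q p $  — match q
step 7: stack=$ p  input=p $  — match p
Accept reached after 7 steps.

7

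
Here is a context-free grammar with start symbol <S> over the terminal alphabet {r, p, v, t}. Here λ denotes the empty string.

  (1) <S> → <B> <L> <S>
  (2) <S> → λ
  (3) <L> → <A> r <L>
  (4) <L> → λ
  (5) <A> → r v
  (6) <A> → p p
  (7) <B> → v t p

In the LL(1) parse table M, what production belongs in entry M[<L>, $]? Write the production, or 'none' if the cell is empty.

<L> → λ

FIRST(<A>) = {p, r}
FIRST(<B>) = {v}
FIRST(<S>) = {λ, v}  (via <B> <L> <S>)
FIRST(<L>) = {λ, p, r}  (via <A> r <L>)
FOLLOW(<S>) includes $ since <S> is the start symbol.
FOLLOW(<S>): in <S>→<B> <L> <S>, the suffix after <S> is empty (adds nothing new). Thus FOLLOW(<S>) = {$}.
FOLLOW(<L>): in <S>→<B> <L> <S>, <L> is followed by <S> with FIRST {λ, v}; in <S>→<B> <L> <S>, the suffix after <L> is nullable, so FOLLOW(<L>) ⊇ FOLLOW(<S>) = {$}; in <L>→<A> r <L>, the suffix after <L> is empty (adds nothing new). Thus FOLLOW(<L>) = {$, v}.
For <L> → <A> r <L>: FIRST(<A> r <L>) = {p, r}, so it goes in M[<L>, t] for t ∈ {p, r}.
For <L> → λ: FIRST(λ) = {λ}, so it goes in M[<L>, t] for t ∈ {}; since λ ∈ FIRST, also for every t ∈ FOLLOW(<L>) = {$, v}.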